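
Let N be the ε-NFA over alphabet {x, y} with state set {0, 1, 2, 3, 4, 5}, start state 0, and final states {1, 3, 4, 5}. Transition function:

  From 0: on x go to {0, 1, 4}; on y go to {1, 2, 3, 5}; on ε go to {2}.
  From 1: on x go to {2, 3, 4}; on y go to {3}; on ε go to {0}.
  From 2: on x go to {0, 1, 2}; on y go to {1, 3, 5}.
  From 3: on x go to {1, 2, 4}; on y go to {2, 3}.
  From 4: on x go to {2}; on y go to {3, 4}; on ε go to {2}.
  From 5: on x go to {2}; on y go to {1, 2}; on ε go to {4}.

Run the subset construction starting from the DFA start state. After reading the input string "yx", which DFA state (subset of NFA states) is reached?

Start: {0, 2}.
δ(0,y) = {1, 2, 3, 5}; δ(2,y) = {1, 3, 5}.
Union: {1, 2, 3, 5}.
ε-closure gives {0, 1, 2, 3, 4, 5}.
After y: {0, 1, 2, 3, 4, 5}.
δ(0,x) = {0, 1, 4}; δ(1,x) = {2, 3, 4}; δ(2,x) = {0, 1, 2}; δ(3,x) = {1, 2, 4}; δ(4,x) = {2}; δ(5,x) = {2}.
Union: {0, 1, 2, 3, 4}.
After x: {0, 1, 2, 3, 4}.

{0, 1, 2, 3, 4}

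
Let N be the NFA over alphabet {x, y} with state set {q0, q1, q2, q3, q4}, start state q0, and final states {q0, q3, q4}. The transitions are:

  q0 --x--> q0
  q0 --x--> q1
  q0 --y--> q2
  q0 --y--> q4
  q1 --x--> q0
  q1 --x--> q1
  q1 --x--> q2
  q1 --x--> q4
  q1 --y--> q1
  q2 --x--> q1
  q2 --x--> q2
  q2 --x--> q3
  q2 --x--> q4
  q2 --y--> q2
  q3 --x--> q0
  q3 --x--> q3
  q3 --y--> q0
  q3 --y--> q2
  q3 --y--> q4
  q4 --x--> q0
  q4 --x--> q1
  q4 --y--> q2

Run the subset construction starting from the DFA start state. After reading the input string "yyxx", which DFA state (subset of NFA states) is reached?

Start: {q0}.
δ(q0,y) = {q2, q4}.
Union: {q2, q4}.
After y: {q2, q4}.
δ(q2,y) = {q2}; δ(q4,y) = {q2}.
Union: {q2}.
After y: {q2}.
δ(q2,x) = {q1, q2, q3, q4}.
Union: {q1, q2, q3, q4}.
After x: {q1, q2, q3, q4}.
δ(q1,x) = {q0, q1, q2, q4}; δ(q2,x) = {q1, q2, q3, q4}; δ(q3,x) = {q0, q3}; δ(q4,x) = {q0, q1}.
Union: {q0, q1, q2, q3, q4}.
After x: {q0, q1, q2, q3, q4}.

{q0, q1, q2, q3, q4}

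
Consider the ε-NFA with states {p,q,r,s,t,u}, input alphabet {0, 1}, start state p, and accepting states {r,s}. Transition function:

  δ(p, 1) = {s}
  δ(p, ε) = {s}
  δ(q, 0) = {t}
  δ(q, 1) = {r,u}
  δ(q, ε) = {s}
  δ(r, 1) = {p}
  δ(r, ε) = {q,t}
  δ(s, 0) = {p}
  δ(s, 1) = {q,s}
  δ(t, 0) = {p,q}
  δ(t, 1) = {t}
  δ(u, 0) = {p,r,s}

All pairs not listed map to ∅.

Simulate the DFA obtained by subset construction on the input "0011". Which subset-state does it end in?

{q,r,s,t,u}

Start: {p,s}.
δ(p,0) = ∅; δ(s,0) = {p}.
Union: {p}.
ε-closure gives {p,s}.
After 0: {p,s}.
δ(p,0) = ∅; δ(s,0) = {p}.
Union: {p}.
ε-closure gives {p,s}.
After 0: {p,s}.
δ(p,1) = {s}; δ(s,1) = {q,s}.
Union: {q,s}.
After 1: {q,s}.
δ(q,1) = {r,u}; δ(s,1) = {q,s}.
Union: {q,r,s,u}.
ε-closure gives {q,r,s,t,u}.
After 1: {q,r,s,t,u}.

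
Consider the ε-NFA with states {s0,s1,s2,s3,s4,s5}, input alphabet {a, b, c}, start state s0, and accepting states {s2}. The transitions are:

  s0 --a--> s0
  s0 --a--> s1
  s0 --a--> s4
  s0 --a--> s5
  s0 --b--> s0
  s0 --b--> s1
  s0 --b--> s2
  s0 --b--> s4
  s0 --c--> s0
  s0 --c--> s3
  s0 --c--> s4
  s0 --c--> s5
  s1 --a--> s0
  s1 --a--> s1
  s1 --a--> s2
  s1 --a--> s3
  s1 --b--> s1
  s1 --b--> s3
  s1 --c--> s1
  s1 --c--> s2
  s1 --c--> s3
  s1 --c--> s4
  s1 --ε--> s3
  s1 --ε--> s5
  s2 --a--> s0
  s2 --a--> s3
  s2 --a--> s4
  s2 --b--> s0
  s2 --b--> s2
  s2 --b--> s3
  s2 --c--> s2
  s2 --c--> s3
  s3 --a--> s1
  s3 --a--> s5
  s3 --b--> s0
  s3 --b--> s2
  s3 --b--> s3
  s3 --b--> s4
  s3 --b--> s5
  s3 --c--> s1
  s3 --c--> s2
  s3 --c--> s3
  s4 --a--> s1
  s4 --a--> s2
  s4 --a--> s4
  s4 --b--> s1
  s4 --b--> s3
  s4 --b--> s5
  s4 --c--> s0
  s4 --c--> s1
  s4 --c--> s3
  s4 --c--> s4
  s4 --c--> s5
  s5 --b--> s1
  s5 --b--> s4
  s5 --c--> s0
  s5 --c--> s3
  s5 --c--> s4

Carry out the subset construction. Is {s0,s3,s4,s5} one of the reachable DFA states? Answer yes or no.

yes

Start state of the DFA: {s0} (ε-closure of the NFA start).
{s0} --a--> {s0,s1,s3,s4,s5}  [new]
{s0} --b--> {s0,s1,s2,s3,s4,s5}  [new]
{s0} --c--> {s0,s3,s4,s5}  [new]
{s0,s1,s3,s4,s5} --a--> {s0,s1,s2,s3,s4,s5}  [seen]
{s0,s1,s3,s4,s5} --b--> {s0,s1,s2,s3,s4,s5}  [seen]
{s0,s1,s3,s4,s5} --c--> {s0,s1,s2,s3,s4,s5}  [seen]
{s0,s1,s2,s3,s4,s5} --a--> {s0,s1,s2,s3,s4,s5}  [seen]
{s0,s1,s2,s3,s4,s5} --b--> {s0,s1,s2,s3,s4,s5}  [seen]
{s0,s1,s2,s3,s4,s5} --c--> {s0,s1,s2,s3,s4,s5}  [seen]
{s0,s3,s4,s5} --a--> {s0,s1,s2,s3,s4,s5}  [seen]
{s0,s3,s4,s5} --b--> {s0,s1,s2,s3,s4,s5}  [seen]
{s0,s3,s4,s5} --c--> {s0,s1,s2,s3,s4,s5}  [seen]
Reachable DFA states: {s0}, {s0,s1,s3,s4,s5}, {s0,s1,s2,s3,s4,s5}, {s0,s3,s4,s5}.
{s0,s3,s4,s5} is among them.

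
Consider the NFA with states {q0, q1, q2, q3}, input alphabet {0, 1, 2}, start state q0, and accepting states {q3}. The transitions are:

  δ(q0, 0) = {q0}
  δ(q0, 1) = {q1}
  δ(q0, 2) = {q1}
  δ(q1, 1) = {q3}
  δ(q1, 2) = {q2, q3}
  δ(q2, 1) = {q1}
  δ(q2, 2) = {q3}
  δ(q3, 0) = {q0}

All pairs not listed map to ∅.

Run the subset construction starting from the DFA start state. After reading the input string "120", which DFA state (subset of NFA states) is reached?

Start: {q0}.
δ(q0,1) = {q1}.
Union: {q1}.
After 1: {q1}.
δ(q1,2) = {q2, q3}.
Union: {q2, q3}.
After 2: {q2, q3}.
δ(q2,0) = ∅; δ(q3,0) = {q0}.
Union: {q0}.
After 0: {q0}.

{q0}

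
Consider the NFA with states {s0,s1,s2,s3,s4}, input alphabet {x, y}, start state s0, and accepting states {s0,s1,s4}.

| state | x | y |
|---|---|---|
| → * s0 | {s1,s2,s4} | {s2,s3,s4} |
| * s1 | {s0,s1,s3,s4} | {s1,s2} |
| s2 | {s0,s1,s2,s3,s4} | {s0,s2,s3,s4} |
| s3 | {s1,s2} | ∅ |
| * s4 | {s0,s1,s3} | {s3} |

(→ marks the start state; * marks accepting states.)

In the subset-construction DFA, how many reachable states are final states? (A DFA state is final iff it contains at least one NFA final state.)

Start state of the DFA: {s0}.
{s0} --x--> {s1,s2,s4}  [new]
{s0} --y--> {s2,s3,s4}  [new]
{s1,s2,s4} --x--> {s0,s1,s2,s3,s4}  [new]
{s1,s2,s4} --y--> {s0,s1,s2,s3,s4}  [seen]
{s2,s3,s4} --x--> {s0,s1,s2,s3,s4}  [seen]
{s2,s3,s4} --y--> {s0,s2,s3,s4}  [new]
{s0,s1,s2,s3,s4} --x--> {s0,s1,s2,s3,s4}  [seen]
{s0,s1,s2,s3,s4} --y--> {s0,s1,s2,s3,s4}  [seen]
{s0,s2,s3,s4} --x--> {s0,s1,s2,s3,s4}  [seen]
{s0,s2,s3,s4} --y--> {s0,s2,s3,s4}  [seen]
Reachable DFA states: {s0}, {s1,s2,s4}, {s2,s3,s4}, {s0,s1,s2,s3,s4}, {s0,s2,s3,s4}.
Accepting DFA states (contain an NFA accepting state): {s0}, {s1,s2,s4}, {s2,s3,s4}, {s0,s1,s2,s3,s4}, {s0,s2,s3,s4}.

5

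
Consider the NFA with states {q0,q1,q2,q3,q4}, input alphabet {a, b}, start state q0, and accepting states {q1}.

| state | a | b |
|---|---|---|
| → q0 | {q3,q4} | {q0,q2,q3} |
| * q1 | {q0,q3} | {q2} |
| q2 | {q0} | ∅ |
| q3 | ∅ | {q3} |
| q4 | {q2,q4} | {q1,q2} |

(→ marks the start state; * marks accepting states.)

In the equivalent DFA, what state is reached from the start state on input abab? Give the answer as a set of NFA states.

Start: {q0}.
δ(q0,a) = {q3,q4}.
Union: {q3,q4}.
After a: {q3,q4}.
δ(q3,b) = {q3}; δ(q4,b) = {q1,q2}.
Union: {q1,q2,q3}.
After b: {q1,q2,q3}.
δ(q1,a) = {q0,q3}; δ(q2,a) = {q0}; δ(q3,a) = ∅.
Union: {q0,q3}.
After a: {q0,q3}.
δ(q0,b) = {q0,q2,q3}; δ(q3,b) = {q3}.
Union: {q0,q2,q3}.
After b: {q0,q2,q3}.

{q0,q2,q3}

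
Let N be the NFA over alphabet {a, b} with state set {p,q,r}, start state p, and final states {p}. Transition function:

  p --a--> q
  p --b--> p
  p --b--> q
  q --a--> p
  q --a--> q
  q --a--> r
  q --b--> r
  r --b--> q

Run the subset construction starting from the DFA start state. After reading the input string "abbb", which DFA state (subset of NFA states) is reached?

Start: {p}.
δ(p,a) = {q}.
Union: {q}.
After a: {q}.
δ(q,b) = {r}.
Union: {r}.
After b: {r}.
δ(r,b) = {q}.
Union: {q}.
After b: {q}.
δ(q,b) = {r}.
Union: {r}.
After b: {r}.

{r}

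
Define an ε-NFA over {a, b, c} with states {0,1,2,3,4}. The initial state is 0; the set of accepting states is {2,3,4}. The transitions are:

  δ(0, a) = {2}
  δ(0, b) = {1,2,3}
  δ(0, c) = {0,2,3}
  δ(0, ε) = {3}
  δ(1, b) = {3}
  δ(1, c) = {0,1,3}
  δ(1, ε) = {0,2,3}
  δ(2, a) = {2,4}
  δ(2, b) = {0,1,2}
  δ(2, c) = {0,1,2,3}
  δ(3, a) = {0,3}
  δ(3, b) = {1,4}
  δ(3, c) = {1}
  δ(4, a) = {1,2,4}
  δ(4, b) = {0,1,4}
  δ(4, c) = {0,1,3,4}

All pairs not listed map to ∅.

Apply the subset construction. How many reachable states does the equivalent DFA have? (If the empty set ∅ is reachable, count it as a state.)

Start state of the DFA: {0,3} (ε-closure of the NFA start).
{0,3} --a--> {0,2,3}  [new]
{0,3} --b--> {0,1,2,3,4}  [new]
{0,3} --c--> {0,1,2,3}  [new]
{0,2,3} --a--> {0,2,3,4}  [new]
{0,2,3} --b--> {0,1,2,3,4}  [seen]
{0,2,3} --c--> {0,1,2,3}  [seen]
{0,1,2,3,4} --a--> {0,1,2,3,4}  [seen]
{0,1,2,3,4} --b--> {0,1,2,3,4}  [seen]
{0,1,2,3,4} --c--> {0,1,2,3,4}  [seen]
{0,1,2,3} --a--> {0,2,3,4}  [seen]
{0,1,2,3} --b--> {0,1,2,3,4}  [seen]
{0,1,2,3} --c--> {0,1,2,3}  [seen]
{0,2,3,4} --a--> {0,1,2,3,4}  [seen]
{0,2,3,4} --b--> {0,1,2,3,4}  [seen]
{0,2,3,4} --c--> {0,1,2,3,4}  [seen]
Reachable DFA states: {0,3}, {0,2,3}, {0,1,2,3,4}, {0,1,2,3}, {0,2,3,4}.

5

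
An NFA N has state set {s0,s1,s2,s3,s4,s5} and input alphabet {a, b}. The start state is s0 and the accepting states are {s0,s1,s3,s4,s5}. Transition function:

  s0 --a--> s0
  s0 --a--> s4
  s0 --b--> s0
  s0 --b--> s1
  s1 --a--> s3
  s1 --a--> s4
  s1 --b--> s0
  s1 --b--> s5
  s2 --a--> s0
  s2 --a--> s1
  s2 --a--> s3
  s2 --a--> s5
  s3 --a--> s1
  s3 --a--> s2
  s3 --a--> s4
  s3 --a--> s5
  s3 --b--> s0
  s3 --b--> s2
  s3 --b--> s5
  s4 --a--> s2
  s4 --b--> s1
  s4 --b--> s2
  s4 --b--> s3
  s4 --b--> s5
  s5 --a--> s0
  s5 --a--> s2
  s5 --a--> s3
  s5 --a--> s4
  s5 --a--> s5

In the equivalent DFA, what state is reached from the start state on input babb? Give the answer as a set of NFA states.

Start: {s0}.
δ(s0,b) = {s0,s1}.
Union: {s0,s1}.
After b: {s0,s1}.
δ(s0,a) = {s0,s4}; δ(s1,a) = {s3,s4}.
Union: {s0,s3,s4}.
After a: {s0,s3,s4}.
δ(s0,b) = {s0,s1}; δ(s3,b) = {s0,s2,s5}; δ(s4,b) = {s1,s2,s3,s5}.
Union: {s0,s1,s2,s3,s5}.
After b: {s0,s1,s2,s3,s5}.
δ(s0,b) = {s0,s1}; δ(s1,b) = {s0,s5}; δ(s2,b) = ∅; δ(s3,b) = {s0,s2,s5}; δ(s5,b) = ∅.
Union: {s0,s1,s2,s5}.
After b: {s0,s1,s2,s5}.

{s0,s1,s2,s5}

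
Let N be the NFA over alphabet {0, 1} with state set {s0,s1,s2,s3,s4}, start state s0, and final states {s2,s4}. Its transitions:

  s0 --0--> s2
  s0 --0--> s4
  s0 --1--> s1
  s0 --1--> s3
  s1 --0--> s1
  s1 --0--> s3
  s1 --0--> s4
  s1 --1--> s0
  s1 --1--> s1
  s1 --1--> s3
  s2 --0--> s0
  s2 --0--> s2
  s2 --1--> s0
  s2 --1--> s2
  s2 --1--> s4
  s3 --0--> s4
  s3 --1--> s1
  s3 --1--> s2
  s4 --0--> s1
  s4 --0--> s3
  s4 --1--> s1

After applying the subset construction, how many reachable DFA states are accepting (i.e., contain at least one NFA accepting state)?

Start state of the DFA: {s0}.
{s0} --0--> {s2,s4}  [new]
{s0} --1--> {s1,s3}  [new]
{s2,s4} --0--> {s0,s1,s2,s3}  [new]
{s2,s4} --1--> {s0,s1,s2,s4}  [new]
{s1,s3} --0--> {s1,s3,s4}  [new]
{s1,s3} --1--> {s0,s1,s2,s3}  [seen]
{s0,s1,s2,s3} --0--> {s0,s1,s2,s3,s4}  [new]
{s0,s1,s2,s3} --1--> {s0,s1,s2,s3,s4}  [seen]
{s0,s1,s2,s4} --0--> {s0,s1,s2,s3,s4}  [seen]
{s0,s1,s2,s4} --1--> {s0,s1,s2,s3,s4}  [seen]
{s1,s3,s4} --0--> {s1,s3,s4}  [seen]
{s1,s3,s4} --1--> {s0,s1,s2,s3}  [seen]
{s0,s1,s2,s3,s4} --0--> {s0,s1,s2,s3,s4}  [seen]
{s0,s1,s2,s3,s4} --1--> {s0,s1,s2,s3,s4}  [seen]
Reachable DFA states: {s0}, {s2,s4}, {s1,s3}, {s0,s1,s2,s3}, {s0,s1,s2,s4}, {s1,s3,s4}, {s0,s1,s2,s3,s4}.
Accepting DFA states (contain an NFA accepting state): {s2,s4}, {s0,s1,s2,s3}, {s0,s1,s2,s4}, {s1,s3,s4}, {s0,s1,s2,s3,s4}.

5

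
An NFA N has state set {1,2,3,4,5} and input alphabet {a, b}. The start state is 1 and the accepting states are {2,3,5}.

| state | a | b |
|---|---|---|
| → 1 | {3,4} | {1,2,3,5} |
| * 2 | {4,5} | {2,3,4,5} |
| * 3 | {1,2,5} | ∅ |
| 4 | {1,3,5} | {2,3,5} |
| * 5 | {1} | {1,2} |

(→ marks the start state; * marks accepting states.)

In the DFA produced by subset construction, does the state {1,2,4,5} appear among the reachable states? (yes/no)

yes

Start state of the DFA: {1}.
{1} --a--> {3,4}  [new]
{1} --b--> {1,2,3,5}  [new]
{3,4} --a--> {1,2,3,5}  [seen]
{3,4} --b--> {2,3,5}  [new]
{1,2,3,5} --a--> {1,2,3,4,5}  [new]
{1,2,3,5} --b--> {1,2,3,4,5}  [seen]
{2,3,5} --a--> {1,2,4,5}  [new]
{2,3,5} --b--> {1,2,3,4,5}  [seen]
{1,2,3,4,5} --a--> {1,2,3,4,5}  [seen]
{1,2,3,4,5} --b--> {1,2,3,4,5}  [seen]
{1,2,4,5} --a--> {1,3,4,5}  [new]
{1,2,4,5} --b--> {1,2,3,4,5}  [seen]
{1,3,4,5} --a--> {1,2,3,4,5}  [seen]
{1,3,4,5} --b--> {1,2,3,5}  [seen]
Reachable DFA states: {1}, {3,4}, {1,2,3,5}, {2,3,5}, {1,2,3,4,5}, {1,2,4,5}, {1,3,4,5}.
{1,2,4,5} is among them.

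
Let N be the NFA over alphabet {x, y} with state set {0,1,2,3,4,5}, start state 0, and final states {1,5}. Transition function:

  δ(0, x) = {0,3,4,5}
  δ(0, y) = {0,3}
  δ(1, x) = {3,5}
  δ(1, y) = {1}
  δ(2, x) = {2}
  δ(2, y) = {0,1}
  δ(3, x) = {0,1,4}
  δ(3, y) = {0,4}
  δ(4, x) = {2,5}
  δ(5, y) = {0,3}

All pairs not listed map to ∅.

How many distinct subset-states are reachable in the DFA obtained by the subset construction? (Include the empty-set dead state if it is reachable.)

7

Start state of the DFA: {0}.
{0} --x--> {0,3,4,5}  [new]
{0} --y--> {0,3}  [new]
{0,3,4,5} --x--> {0,1,2,3,4,5}  [new]
{0,3,4,5} --y--> {0,3,4}  [new]
{0,3} --x--> {0,1,3,4,5}  [new]
{0,3} --y--> {0,3,4}  [seen]
{0,1,2,3,4,5} --x--> {0,1,2,3,4,5}  [seen]
{0,1,2,3,4,5} --y--> {0,1,3,4}  [new]
{0,3,4} --x--> {0,1,2,3,4,5}  [seen]
{0,3,4} --y--> {0,3,4}  [seen]
{0,1,3,4,5} --x--> {0,1,2,3,4,5}  [seen]
{0,1,3,4,5} --y--> {0,1,3,4}  [seen]
{0,1,3,4} --x--> {0,1,2,3,4,5}  [seen]
{0,1,3,4} --y--> {0,1,3,4}  [seen]
Reachable DFA states: {0}, {0,3,4,5}, {0,3}, {0,1,2,3,4,5}, {0,3,4}, {0,1,3,4,5}, {0,1,3,4}.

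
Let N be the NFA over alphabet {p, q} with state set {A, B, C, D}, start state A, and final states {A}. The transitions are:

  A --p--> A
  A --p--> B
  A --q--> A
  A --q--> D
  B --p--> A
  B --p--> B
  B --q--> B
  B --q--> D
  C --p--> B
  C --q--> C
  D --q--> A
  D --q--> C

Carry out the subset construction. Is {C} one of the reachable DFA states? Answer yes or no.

no

Start state of the DFA: {A}.
{A} --p--> {A, B}  [new]
{A} --q--> {A, D}  [new]
{A, B} --p--> {A, B}  [seen]
{A, B} --q--> {A, B, D}  [new]
{A, D} --p--> {A, B}  [seen]
{A, D} --q--> {A, C, D}  [new]
{A, B, D} --p--> {A, B}  [seen]
{A, B, D} --q--> {A, B, C, D}  [new]
{A, C, D} --p--> {A, B}  [seen]
{A, C, D} --q--> {A, C, D}  [seen]
{A, B, C, D} --p--> {A, B}  [seen]
{A, B, C, D} --q--> {A, B, C, D}  [seen]
Reachable DFA states: {A}, {A, B}, {A, D}, {A, B, D}, {A, C, D}, {A, B, C, D}.
{C} is not among them.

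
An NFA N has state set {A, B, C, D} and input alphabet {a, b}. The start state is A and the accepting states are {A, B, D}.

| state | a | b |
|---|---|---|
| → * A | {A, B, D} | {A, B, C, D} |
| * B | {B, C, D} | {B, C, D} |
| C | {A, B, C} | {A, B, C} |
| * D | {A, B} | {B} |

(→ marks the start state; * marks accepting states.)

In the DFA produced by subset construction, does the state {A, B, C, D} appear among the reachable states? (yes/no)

Start state of the DFA: {A}.
{A} --a--> {A, B, D}  [new]
{A} --b--> {A, B, C, D}  [new]
{A, B, D} --a--> {A, B, C, D}  [seen]
{A, B, D} --b--> {A, B, C, D}  [seen]
{A, B, C, D} --a--> {A, B, C, D}  [seen]
{A, B, C, D} --b--> {A, B, C, D}  [seen]
Reachable DFA states: {A}, {A, B, D}, {A, B, C, D}.
{A, B, C, D} is among them.

yes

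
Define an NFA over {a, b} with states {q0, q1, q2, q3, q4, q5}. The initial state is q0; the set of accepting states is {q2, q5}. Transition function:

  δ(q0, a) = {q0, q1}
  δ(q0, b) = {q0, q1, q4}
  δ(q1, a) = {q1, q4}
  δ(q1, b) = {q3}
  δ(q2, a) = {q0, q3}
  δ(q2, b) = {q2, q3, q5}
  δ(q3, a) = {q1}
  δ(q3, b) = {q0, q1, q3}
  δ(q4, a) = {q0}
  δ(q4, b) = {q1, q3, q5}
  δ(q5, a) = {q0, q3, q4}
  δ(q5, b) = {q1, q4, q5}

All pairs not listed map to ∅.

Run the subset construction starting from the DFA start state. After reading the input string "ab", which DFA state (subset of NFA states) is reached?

{q0, q1, q3, q4}

Start: {q0}.
δ(q0,a) = {q0, q1}.
Union: {q0, q1}.
After a: {q0, q1}.
δ(q0,b) = {q0, q1, q4}; δ(q1,b) = {q3}.
Union: {q0, q1, q3, q4}.
After b: {q0, q1, q3, q4}.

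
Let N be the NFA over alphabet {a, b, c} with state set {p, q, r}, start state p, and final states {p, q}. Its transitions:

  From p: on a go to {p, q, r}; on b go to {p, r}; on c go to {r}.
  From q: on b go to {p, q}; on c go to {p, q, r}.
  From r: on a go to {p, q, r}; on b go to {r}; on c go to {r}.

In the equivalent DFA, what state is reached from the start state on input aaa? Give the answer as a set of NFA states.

Start: {p}.
δ(p,a) = {p, q, r}.
Union: {p, q, r}.
After a: {p, q, r}.
δ(p,a) = {p, q, r}; δ(q,a) = ∅; δ(r,a) = {p, q, r}.
Union: {p, q, r}.
After a: {p, q, r}.
δ(p,a) = {p, q, r}; δ(q,a) = ∅; δ(r,a) = {p, q, r}.
Union: {p, q, r}.
After a: {p, q, r}.

{p, q, r}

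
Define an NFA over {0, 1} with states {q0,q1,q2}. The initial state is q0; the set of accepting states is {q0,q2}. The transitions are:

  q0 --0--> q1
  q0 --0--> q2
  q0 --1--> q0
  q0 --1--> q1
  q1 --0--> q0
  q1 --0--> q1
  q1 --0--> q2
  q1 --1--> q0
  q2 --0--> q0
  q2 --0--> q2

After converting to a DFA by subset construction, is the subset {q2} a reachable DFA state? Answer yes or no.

Start state of the DFA: {q0}.
{q0} --0--> {q1,q2}  [new]
{q0} --1--> {q0,q1}  [new]
{q1,q2} --0--> {q0,q1,q2}  [new]
{q1,q2} --1--> {q0}  [seen]
{q0,q1} --0--> {q0,q1,q2}  [seen]
{q0,q1} --1--> {q0,q1}  [seen]
{q0,q1,q2} --0--> {q0,q1,q2}  [seen]
{q0,q1,q2} --1--> {q0,q1}  [seen]
Reachable DFA states: {q0}, {q1,q2}, {q0,q1}, {q0,q1,q2}.
{q2} is not among them.

no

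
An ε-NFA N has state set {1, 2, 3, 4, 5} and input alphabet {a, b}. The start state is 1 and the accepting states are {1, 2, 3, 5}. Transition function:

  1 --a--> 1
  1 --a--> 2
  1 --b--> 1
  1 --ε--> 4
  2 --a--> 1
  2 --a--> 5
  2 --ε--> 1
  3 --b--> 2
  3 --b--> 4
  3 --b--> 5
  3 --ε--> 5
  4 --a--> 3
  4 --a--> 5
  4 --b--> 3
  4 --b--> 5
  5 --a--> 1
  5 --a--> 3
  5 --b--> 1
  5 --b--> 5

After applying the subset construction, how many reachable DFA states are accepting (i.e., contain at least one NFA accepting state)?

Start state of the DFA: {1, 4} (ε-closure of the NFA start).
{1, 4} --a--> {1, 2, 3, 4, 5}  [new]
{1, 4} --b--> {1, 3, 4, 5}  [new]
{1, 2, 3, 4, 5} --a--> {1, 2, 3, 4, 5}  [seen]
{1, 2, 3, 4, 5} --b--> {1, 2, 3, 4, 5}  [seen]
{1, 3, 4, 5} --a--> {1, 2, 3, 4, 5}  [seen]
{1, 3, 4, 5} --b--> {1, 2, 3, 4, 5}  [seen]
Reachable DFA states: {1, 4}, {1, 2, 3, 4, 5}, {1, 3, 4, 5}.
Accepting DFA states (contain an NFA accepting state): {1, 4}, {1, 2, 3, 4, 5}, {1, 3, 4, 5}.

3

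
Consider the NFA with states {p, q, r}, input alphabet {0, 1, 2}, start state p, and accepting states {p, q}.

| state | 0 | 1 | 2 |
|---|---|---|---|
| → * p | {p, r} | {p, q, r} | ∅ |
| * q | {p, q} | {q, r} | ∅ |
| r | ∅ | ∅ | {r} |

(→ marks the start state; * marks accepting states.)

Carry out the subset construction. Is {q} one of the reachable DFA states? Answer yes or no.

no

Start state of the DFA: {p}.
{p} --0--> {p, r}  [new]
{p} --1--> {p, q, r}  [new]
{p} --2--> ∅  [new]
{p, r} --0--> {p, r}  [seen]
{p, r} --1--> {p, q, r}  [seen]
{p, r} --2--> {r}  [new]
{p, q, r} --0--> {p, q, r}  [seen]
{p, q, r} --1--> {p, q, r}  [seen]
{p, q, r} --2--> {r}  [seen]
∅ --0--> ∅  [seen]
∅ --1--> ∅  [seen]
∅ --2--> ∅  [seen]
{r} --0--> ∅  [seen]
{r} --1--> ∅  [seen]
{r} --2--> {r}  [seen]
Reachable DFA states: {p}, {p, r}, {p, q, r}, ∅, {r}.
{q} is not among them.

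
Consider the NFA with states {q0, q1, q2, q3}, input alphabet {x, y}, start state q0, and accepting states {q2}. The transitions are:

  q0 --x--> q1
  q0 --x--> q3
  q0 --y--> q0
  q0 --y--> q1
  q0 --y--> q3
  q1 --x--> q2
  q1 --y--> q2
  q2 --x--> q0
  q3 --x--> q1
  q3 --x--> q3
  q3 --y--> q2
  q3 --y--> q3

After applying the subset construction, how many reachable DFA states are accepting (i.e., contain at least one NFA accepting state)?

3

Start state of the DFA: {q0}.
{q0} --x--> {q1, q3}  [new]
{q0} --y--> {q0, q1, q3}  [new]
{q1, q3} --x--> {q1, q2, q3}  [new]
{q1, q3} --y--> {q2, q3}  [new]
{q0, q1, q3} --x--> {q1, q2, q3}  [seen]
{q0, q1, q3} --y--> {q0, q1, q2, q3}  [new]
{q1, q2, q3} --x--> {q0, q1, q2, q3}  [seen]
{q1, q2, q3} --y--> {q2, q3}  [seen]
{q2, q3} --x--> {q0, q1, q3}  [seen]
{q2, q3} --y--> {q2, q3}  [seen]
{q0, q1, q2, q3} --x--> {q0, q1, q2, q3}  [seen]
{q0, q1, q2, q3} --y--> {q0, q1, q2, q3}  [seen]
Reachable DFA states: {q0}, {q1, q3}, {q0, q1, q3}, {q1, q2, q3}, {q2, q3}, {q0, q1, q2, q3}.
Accepting DFA states (contain an NFA accepting state): {q1, q2, q3}, {q2, q3}, {q0, q1, q2, q3}.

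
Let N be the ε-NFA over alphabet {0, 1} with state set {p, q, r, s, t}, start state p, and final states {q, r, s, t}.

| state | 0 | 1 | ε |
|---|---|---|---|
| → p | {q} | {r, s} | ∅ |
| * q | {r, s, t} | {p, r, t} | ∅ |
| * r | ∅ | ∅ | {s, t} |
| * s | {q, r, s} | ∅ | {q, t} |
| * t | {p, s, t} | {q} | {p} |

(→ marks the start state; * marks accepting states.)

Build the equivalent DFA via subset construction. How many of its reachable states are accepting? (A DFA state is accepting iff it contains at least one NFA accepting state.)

Start state of the DFA: {p} (ε-closure of the NFA start).
{p} --0--> {q}  [new]
{p} --1--> {p, q, r, s, t}  [new]
{q} --0--> {p, q, r, s, t}  [seen]
{q} --1--> {p, q, r, s, t}  [seen]
{p, q, r, s, t} --0--> {p, q, r, s, t}  [seen]
{p, q, r, s, t} --1--> {p, q, r, s, t}  [seen]
Reachable DFA states: {p}, {q}, {p, q, r, s, t}.
Accepting DFA states (contain an NFA accepting state): {q}, {p, q, r, s, t}.

2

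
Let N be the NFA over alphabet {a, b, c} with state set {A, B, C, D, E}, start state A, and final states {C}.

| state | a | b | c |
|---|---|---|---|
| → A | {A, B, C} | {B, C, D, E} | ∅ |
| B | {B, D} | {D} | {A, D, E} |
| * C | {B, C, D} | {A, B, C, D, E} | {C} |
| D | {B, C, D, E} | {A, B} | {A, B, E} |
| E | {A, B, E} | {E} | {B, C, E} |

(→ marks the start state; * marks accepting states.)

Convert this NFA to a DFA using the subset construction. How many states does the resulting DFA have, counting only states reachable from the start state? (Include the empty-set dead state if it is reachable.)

8

Start state of the DFA: {A}.
{A} --a--> {A, B, C}  [new]
{A} --b--> {B, C, D, E}  [new]
{A} --c--> ∅  [new]
{A, B, C} --a--> {A, B, C, D}  [new]
{A, B, C} --b--> {A, B, C, D, E}  [new]
{A, B, C} --c--> {A, C, D, E}  [new]
{B, C, D, E} --a--> {A, B, C, D, E}  [seen]
{B, C, D, E} --b--> {A, B, C, D, E}  [seen]
{B, C, D, E} --c--> {A, B, C, D, E}  [seen]
∅ --a--> ∅  [seen]
∅ --b--> ∅  [seen]
∅ --c--> ∅  [seen]
{A, B, C, D} --a--> {A, B, C, D, E}  [seen]
{A, B, C, D} --b--> {A, B, C, D, E}  [seen]
{A, B, C, D} --c--> {A, B, C, D, E}  [seen]
{A, B, C, D, E} --a--> {A, B, C, D, E}  [seen]
{A, B, C, D, E} --b--> {A, B, C, D, E}  [seen]
{A, B, C, D, E} --c--> {A, B, C, D, E}  [seen]
{A, C, D, E} --a--> {A, B, C, D, E}  [seen]
{A, C, D, E} --b--> {A, B, C, D, E}  [seen]
{A, C, D, E} --c--> {A, B, C, E}  [new]
{A, B, C, E} --a--> {A, B, C, D, E}  [seen]
{A, B, C, E} --b--> {A, B, C, D, E}  [seen]
{A, B, C, E} --c--> {A, B, C, D, E}  [seen]
Reachable DFA states: {A}, {A, B, C}, {B, C, D, E}, ∅, {A, B, C, D}, {A, B, C, D, E}, {A, C, D, E}, {A, B, C, E}.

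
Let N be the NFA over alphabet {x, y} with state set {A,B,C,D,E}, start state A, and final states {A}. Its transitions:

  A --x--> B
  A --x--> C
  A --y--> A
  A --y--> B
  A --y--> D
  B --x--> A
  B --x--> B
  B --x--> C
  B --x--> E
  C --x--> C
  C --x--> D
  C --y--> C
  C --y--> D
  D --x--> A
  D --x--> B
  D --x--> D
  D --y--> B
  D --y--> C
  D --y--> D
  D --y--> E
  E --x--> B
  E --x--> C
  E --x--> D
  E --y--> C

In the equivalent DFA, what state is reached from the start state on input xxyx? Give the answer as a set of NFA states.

Start: {A}.
δ(A,x) = {B,C}.
Union: {B,C}.
After x: {B,C}.
δ(B,x) = {A,B,C,E}; δ(C,x) = {C,D}.
Union: {A,B,C,D,E}.
After x: {A,B,C,D,E}.
δ(A,y) = {A,B,D}; δ(B,y) = ∅; δ(C,y) = {C,D}; δ(D,y) = {B,C,D,E}; δ(E,y) = {C}.
Union: {A,B,C,D,E}.
After y: {A,B,C,D,E}.
δ(A,x) = {B,C}; δ(B,x) = {A,B,C,E}; δ(C,x) = {C,D}; δ(D,x) = {A,B,D}; δ(E,x) = {B,C,D}.
Union: {A,B,C,D,E}.
After x: {A,B,C,D,E}.

{A,B,C,D,E}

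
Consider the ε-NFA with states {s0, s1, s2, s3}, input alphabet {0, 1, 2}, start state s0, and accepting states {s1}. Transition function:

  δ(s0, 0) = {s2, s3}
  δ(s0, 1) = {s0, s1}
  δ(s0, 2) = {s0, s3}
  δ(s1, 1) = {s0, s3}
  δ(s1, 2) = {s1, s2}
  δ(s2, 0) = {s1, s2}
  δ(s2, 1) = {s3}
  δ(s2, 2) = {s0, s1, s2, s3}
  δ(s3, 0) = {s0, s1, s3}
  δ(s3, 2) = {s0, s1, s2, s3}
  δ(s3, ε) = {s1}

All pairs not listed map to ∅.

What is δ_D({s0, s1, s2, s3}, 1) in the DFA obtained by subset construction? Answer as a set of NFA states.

δ(s0,1) = {s0, s1}; δ(s1,1) = {s0, s3}; δ(s2,1) = {s3}; δ(s3,1) = ∅.
Union: {s0, s1, s3}.

{s0, s1, s3}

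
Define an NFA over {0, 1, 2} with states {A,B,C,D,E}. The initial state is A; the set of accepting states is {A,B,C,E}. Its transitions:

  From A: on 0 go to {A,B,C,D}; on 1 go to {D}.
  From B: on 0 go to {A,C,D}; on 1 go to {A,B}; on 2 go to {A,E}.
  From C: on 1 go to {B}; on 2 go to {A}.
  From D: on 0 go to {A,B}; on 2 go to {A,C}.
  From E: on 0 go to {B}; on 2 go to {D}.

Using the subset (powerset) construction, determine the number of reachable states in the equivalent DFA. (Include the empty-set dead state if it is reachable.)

Start state of the DFA: {A}.
{A} --0--> {A,B,C,D}  [new]
{A} --1--> {D}  [new]
{A} --2--> ∅  [new]
{A,B,C,D} --0--> {A,B,C,D}  [seen]
{A,B,C,D} --1--> {A,B,D}  [new]
{A,B,C,D} --2--> {A,C,E}  [new]
{D} --0--> {A,B}  [new]
{D} --1--> ∅  [seen]
{D} --2--> {A,C}  [new]
∅ --0--> ∅  [seen]
∅ --1--> ∅  [seen]
∅ --2--> ∅  [seen]
{A,B,D} --0--> {A,B,C,D}  [seen]
{A,B,D} --1--> {A,B,D}  [seen]
{A,B,D} --2--> {A,C,E}  [seen]
{A,C,E} --0--> {A,B,C,D}  [seen]
{A,C,E} --1--> {B,D}  [new]
{A,C,E} --2--> {A,D}  [new]
{A,B} --0--> {A,B,C,D}  [seen]
{A,B} --1--> {A,B,D}  [seen]
{A,B} --2--> {A,E}  [new]
{A,C} --0--> {A,B,C,D}  [seen]
{A,C} --1--> {B,D}  [seen]
{A,C} --2--> {A}  [seen]
{B,D} --0--> {A,B,C,D}  [seen]
{B,D} --1--> {A,B}  [seen]
{B,D} --2--> {A,C,E}  [seen]
{A,D} --0--> {A,B,C,D}  [seen]
{A,D} --1--> {D}  [seen]
{A,D} --2--> {A,C}  [seen]
{A,E} --0--> {A,B,C,D}  [seen]
{A,E} --1--> {D}  [seen]
{A,E} --2--> {D}  [seen]
Reachable DFA states: {A}, {A,B,C,D}, {D}, ∅, {A,B,D}, {A,C,E}, {A,B}, {A,C}, {B,D}, {A,D}, {A,E}.

11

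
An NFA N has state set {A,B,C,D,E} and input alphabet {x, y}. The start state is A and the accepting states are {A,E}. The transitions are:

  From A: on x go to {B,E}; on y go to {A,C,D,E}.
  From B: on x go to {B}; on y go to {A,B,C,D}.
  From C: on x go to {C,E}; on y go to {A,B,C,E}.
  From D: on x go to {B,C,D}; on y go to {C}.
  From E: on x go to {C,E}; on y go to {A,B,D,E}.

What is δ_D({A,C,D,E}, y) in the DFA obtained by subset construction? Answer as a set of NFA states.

{A,B,C,D,E}

δ(A,y) = {A,C,D,E}; δ(C,y) = {A,B,C,E}; δ(D,y) = {C}; δ(E,y) = {A,B,D,E}.
Union: {A,B,C,D,E}.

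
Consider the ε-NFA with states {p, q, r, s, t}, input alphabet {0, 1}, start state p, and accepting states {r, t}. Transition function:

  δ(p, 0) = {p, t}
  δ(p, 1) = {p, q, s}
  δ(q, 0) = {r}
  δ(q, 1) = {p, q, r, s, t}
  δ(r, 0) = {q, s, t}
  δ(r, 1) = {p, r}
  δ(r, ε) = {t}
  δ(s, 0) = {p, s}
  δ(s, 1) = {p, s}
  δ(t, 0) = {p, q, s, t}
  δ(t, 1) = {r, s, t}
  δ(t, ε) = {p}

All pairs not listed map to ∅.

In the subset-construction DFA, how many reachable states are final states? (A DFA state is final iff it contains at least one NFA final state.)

4

Start state of the DFA: {p} (ε-closure of the NFA start).
{p} --0--> {p, t}  [new]
{p} --1--> {p, q, s}  [new]
{p, t} --0--> {p, q, s, t}  [new]
{p, t} --1--> {p, q, r, s, t}  [new]
{p, q, s} --0--> {p, r, s, t}  [new]
{p, q, s} --1--> {p, q, r, s, t}  [seen]
{p, q, s, t} --0--> {p, q, r, s, t}  [seen]
{p, q, s, t} --1--> {p, q, r, s, t}  [seen]
{p, q, r, s, t} --0--> {p, q, r, s, t}  [seen]
{p, q, r, s, t} --1--> {p, q, r, s, t}  [seen]
{p, r, s, t} --0--> {p, q, s, t}  [seen]
{p, r, s, t} --1--> {p, q, r, s, t}  [seen]
Reachable DFA states: {p}, {p, t}, {p, q, s}, {p, q, s, t}, {p, q, r, s, t}, {p, r, s, t}.
Accepting DFA states (contain an NFA accepting state): {p, t}, {p, q, s, t}, {p, q, r, s, t}, {p, r, s, t}.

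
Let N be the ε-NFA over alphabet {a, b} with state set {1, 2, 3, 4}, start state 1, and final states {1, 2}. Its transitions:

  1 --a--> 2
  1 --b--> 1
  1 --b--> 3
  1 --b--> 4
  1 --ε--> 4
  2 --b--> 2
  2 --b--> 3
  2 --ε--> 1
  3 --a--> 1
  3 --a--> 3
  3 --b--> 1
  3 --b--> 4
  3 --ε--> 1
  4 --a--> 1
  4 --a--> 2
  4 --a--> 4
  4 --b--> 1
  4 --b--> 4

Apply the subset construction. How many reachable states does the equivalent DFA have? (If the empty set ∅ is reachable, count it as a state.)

4

Start state of the DFA: {1, 4} (ε-closure of the NFA start).
{1, 4} --a--> {1, 2, 4}  [new]
{1, 4} --b--> {1, 3, 4}  [new]
{1, 2, 4} --a--> {1, 2, 4}  [seen]
{1, 2, 4} --b--> {1, 2, 3, 4}  [new]
{1, 3, 4} --a--> {1, 2, 3, 4}  [seen]
{1, 3, 4} --b--> {1, 3, 4}  [seen]
{1, 2, 3, 4} --a--> {1, 2, 3, 4}  [seen]
{1, 2, 3, 4} --b--> {1, 2, 3, 4}  [seen]
Reachable DFA states: {1, 4}, {1, 2, 4}, {1, 3, 4}, {1, 2, 3, 4}.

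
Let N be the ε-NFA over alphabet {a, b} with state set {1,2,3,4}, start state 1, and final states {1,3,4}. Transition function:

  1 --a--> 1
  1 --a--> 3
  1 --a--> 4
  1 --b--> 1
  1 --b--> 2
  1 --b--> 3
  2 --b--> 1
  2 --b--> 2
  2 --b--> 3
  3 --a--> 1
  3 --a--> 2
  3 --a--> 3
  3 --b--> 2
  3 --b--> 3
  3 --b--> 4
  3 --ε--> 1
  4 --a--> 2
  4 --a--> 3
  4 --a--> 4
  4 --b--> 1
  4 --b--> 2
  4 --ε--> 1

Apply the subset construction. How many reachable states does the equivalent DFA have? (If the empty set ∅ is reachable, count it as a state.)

4

Start state of the DFA: {1} (ε-closure of the NFA start).
{1} --a--> {1,3,4}  [new]
{1} --b--> {1,2,3}  [new]
{1,3,4} --a--> {1,2,3,4}  [new]
{1,3,4} --b--> {1,2,3,4}  [seen]
{1,2,3} --a--> {1,2,3,4}  [seen]
{1,2,3} --b--> {1,2,3,4}  [seen]
{1,2,3,4} --a--> {1,2,3,4}  [seen]
{1,2,3,4} --b--> {1,2,3,4}  [seen]
Reachable DFA states: {1}, {1,3,4}, {1,2,3}, {1,2,3,4}.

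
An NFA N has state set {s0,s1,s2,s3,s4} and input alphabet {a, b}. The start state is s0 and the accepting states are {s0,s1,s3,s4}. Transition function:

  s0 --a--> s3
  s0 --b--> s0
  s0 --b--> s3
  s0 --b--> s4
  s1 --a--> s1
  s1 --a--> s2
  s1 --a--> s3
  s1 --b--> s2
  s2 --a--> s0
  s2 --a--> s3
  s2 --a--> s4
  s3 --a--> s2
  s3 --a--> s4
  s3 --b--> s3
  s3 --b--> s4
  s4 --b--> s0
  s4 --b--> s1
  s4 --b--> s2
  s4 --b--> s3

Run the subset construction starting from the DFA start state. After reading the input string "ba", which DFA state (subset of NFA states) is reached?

Start: {s0}.
δ(s0,b) = {s0,s3,s4}.
Union: {s0,s3,s4}.
After b: {s0,s3,s4}.
δ(s0,a) = {s3}; δ(s3,a) = {s2,s4}; δ(s4,a) = ∅.
Union: {s2,s3,s4}.
After a: {s2,s3,s4}.

{s2,s3,s4}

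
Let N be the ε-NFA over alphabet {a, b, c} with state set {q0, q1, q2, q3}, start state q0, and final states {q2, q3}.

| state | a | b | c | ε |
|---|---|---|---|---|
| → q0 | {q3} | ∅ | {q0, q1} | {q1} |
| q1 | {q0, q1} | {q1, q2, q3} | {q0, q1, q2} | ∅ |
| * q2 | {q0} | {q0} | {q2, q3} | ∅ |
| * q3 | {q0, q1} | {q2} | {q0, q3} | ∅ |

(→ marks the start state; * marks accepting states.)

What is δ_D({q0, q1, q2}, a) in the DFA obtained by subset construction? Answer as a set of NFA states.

{q0, q1, q3}

δ(q0,a) = {q3}; δ(q1,a) = {q0, q1}; δ(q2,a) = {q0}.
Union: {q0, q1, q3}.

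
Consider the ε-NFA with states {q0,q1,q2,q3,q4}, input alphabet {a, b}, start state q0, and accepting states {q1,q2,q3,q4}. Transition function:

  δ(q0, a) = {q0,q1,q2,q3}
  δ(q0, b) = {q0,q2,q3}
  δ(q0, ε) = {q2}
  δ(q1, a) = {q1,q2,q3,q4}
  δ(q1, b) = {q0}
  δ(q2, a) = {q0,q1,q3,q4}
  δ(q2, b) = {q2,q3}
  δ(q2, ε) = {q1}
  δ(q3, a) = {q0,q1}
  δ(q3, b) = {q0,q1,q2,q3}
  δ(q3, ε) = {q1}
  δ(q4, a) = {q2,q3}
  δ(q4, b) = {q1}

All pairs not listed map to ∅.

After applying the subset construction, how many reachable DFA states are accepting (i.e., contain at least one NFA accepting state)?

3

Start state of the DFA: {q0,q1,q2} (ε-closure of the NFA start).
{q0,q1,q2} --a--> {q0,q1,q2,q3,q4}  [new]
{q0,q1,q2} --b--> {q0,q1,q2,q3}  [new]
{q0,q1,q2,q3,q4} --a--> {q0,q1,q2,q3,q4}  [seen]
{q0,q1,q2,q3,q4} --b--> {q0,q1,q2,q3}  [seen]
{q0,q1,q2,q3} --a--> {q0,q1,q2,q3,q4}  [seen]
{q0,q1,q2,q3} --b--> {q0,q1,q2,q3}  [seen]
Reachable DFA states: {q0,q1,q2}, {q0,q1,q2,q3,q4}, {q0,q1,q2,q3}.
Accepting DFA states (contain an NFA accepting state): {q0,q1,q2}, {q0,q1,q2,q3,q4}, {q0,q1,q2,q3}.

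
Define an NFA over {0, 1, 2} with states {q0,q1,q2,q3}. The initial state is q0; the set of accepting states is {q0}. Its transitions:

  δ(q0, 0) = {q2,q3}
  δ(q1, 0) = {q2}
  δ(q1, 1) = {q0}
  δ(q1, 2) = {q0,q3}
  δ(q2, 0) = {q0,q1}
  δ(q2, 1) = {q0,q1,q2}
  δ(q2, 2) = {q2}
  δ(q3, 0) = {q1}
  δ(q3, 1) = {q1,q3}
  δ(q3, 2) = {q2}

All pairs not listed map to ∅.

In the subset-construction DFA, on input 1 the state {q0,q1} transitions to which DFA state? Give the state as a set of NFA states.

δ(q0,1) = ∅; δ(q1,1) = {q0}.
Union: {q0}.

{q0}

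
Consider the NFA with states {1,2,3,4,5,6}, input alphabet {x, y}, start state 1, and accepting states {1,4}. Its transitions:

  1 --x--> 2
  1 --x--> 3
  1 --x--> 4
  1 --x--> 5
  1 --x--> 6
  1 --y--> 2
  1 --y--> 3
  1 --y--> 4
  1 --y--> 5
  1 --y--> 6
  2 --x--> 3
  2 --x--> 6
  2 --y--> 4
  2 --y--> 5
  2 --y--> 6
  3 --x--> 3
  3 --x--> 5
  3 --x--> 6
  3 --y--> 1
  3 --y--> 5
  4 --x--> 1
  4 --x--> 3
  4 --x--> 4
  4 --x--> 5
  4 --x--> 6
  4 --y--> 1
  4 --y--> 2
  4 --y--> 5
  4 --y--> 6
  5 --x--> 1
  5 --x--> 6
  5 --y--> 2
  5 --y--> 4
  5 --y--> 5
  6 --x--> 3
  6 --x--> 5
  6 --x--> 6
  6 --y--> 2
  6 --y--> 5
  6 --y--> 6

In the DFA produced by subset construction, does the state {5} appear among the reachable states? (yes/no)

no

Start state of the DFA: {1}.
{1} --x--> {2,3,4,5,6}  [new]
{1} --y--> {2,3,4,5,6}  [seen]
{2,3,4,5,6} --x--> {1,3,4,5,6}  [new]
{2,3,4,5,6} --y--> {1,2,4,5,6}  [new]
{1,3,4,5,6} --x--> {1,2,3,4,5,6}  [new]
{1,3,4,5,6} --y--> {1,2,3,4,5,6}  [seen]
{1,2,4,5,6} --x--> {1,2,3,4,5,6}  [seen]
{1,2,4,5,6} --y--> {1,2,3,4,5,6}  [seen]
{1,2,3,4,5,6} --x--> {1,2,3,4,5,6}  [seen]
{1,2,3,4,5,6} --y--> {1,2,3,4,5,6}  [seen]
Reachable DFA states: {1}, {2,3,4,5,6}, {1,3,4,5,6}, {1,2,4,5,6}, {1,2,3,4,5,6}.
{5} is not among them.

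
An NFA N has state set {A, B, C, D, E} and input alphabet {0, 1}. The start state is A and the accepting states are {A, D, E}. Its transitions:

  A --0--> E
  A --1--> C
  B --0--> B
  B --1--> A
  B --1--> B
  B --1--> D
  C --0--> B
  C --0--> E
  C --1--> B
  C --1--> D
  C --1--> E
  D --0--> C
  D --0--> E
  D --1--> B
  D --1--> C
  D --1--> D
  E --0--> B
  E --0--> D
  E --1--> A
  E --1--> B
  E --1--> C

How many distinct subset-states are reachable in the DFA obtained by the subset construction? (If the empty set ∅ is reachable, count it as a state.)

Start state of the DFA: {A}.
{A} --0--> {E}  [new]
{A} --1--> {C}  [new]
{E} --0--> {B, D}  [new]
{E} --1--> {A, B, C}  [new]
{C} --0--> {B, E}  [new]
{C} --1--> {B, D, E}  [new]
{B, D} --0--> {B, C, E}  [new]
{B, D} --1--> {A, B, C, D}  [new]
{A, B, C} --0--> {B, E}  [seen]
{A, B, C} --1--> {A, B, C, D, E}  [new]
{B, E} --0--> {B, D}  [seen]
{B, E} --1--> {A, B, C, D}  [seen]
{B, D, E} --0--> {B, C, D, E}  [new]
{B, D, E} --1--> {A, B, C, D}  [seen]
{B, C, E} --0--> {B, D, E}  [seen]
{B, C, E} --1--> {A, B, C, D, E}  [seen]
{A, B, C, D} --0--> {B, C, E}  [seen]
{A, B, C, D} --1--> {A, B, C, D, E}  [seen]
{A, B, C, D, E} --0--> {B, C, D, E}  [seen]
{A, B, C, D, E} --1--> {A, B, C, D, E}  [seen]
{B, C, D, E} --0--> {B, C, D, E}  [seen]
{B, C, D, E} --1--> {A, B, C, D, E}  [seen]
Reachable DFA states: {A}, {E}, {C}, {B, D}, {A, B, C}, {B, E}, {B, D, E}, {B, C, E}, {A, B, C, D}, {A, B, C, D, E}, {B, C, D, E}.

11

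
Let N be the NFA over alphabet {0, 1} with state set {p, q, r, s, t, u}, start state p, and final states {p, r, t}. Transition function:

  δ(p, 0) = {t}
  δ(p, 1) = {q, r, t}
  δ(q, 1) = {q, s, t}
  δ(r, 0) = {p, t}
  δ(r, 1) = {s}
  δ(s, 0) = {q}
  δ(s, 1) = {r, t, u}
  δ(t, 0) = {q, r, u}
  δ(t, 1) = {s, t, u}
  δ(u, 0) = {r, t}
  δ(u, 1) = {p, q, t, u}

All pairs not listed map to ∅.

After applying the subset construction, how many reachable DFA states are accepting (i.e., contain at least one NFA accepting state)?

12

Start state of the DFA: {p}.
{p} --0--> {t}  [new]
{p} --1--> {q, r, t}  [new]
{t} --0--> {q, r, u}  [new]
{t} --1--> {s, t, u}  [new]
{q, r, t} --0--> {p, q, r, t, u}  [new]
{q, r, t} --1--> {q, s, t, u}  [new]
{q, r, u} --0--> {p, r, t}  [new]
{q, r, u} --1--> {p, q, s, t, u}  [new]
{s, t, u} --0--> {q, r, t, u}  [new]
{s, t, u} --1--> {p, q, r, s, t, u}  [new]
{p, q, r, t, u} --0--> {p, q, r, t, u}  [seen]
{p, q, r, t, u} --1--> {p, q, r, s, t, u}  [seen]
{q, s, t, u} --0--> {q, r, t, u}  [seen]
{q, s, t, u} --1--> {p, q, r, s, t, u}  [seen]
{p, r, t} --0--> {p, q, r, t, u}  [seen]
{p, r, t} --1--> {q, r, s, t, u}  [new]
{p, q, s, t, u} --0--> {q, r, t, u}  [seen]
{p, q, s, t, u} --1--> {p, q, r, s, t, u}  [seen]
{q, r, t, u} --0--> {p, q, r, t, u}  [seen]
{q, r, t, u} --1--> {p, q, s, t, u}  [seen]
{p, q, r, s, t, u} --0--> {p, q, r, t, u}  [seen]
{p, q, r, s, t, u} --1--> {p, q, r, s, t, u}  [seen]
{q, r, s, t, u} --0--> {p, q, r, t, u}  [seen]
{q, r, s, t, u} --1--> {p, q, r, s, t, u}  [seen]
Reachable DFA states: {p}, {t}, {q, r, t}, {q, r, u}, {s, t, u}, {p, q, r, t, u}, {q, s, t, u}, {p, r, t}, {p, q, s, t, u}, {q, r, t, u}, {p, q, r, s, t, u}, {q, r, s, t, u}.
Accepting DFA states (contain an NFA accepting state): {p}, {t}, {q, r, t}, {q, r, u}, {s, t, u}, {p, q, r, t, u}, {q, s, t, u}, {p, r, t}, {p, q, s, t, u}, {q, r, t, u}, {p, q, r, s, t, u}, {q, r, s, t, u}.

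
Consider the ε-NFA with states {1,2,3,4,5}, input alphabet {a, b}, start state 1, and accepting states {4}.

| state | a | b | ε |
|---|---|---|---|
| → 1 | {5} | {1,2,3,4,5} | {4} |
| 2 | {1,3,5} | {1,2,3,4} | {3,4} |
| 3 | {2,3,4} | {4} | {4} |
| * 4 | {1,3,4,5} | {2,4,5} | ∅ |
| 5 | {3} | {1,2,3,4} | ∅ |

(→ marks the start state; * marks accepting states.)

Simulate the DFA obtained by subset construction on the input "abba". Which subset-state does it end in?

Start: {1,4}.
δ(1,a) = {5}; δ(4,a) = {1,3,4,5}.
Union: {1,3,4,5}.
After a: {1,3,4,5}.
δ(1,b) = {1,2,3,4,5}; δ(3,b) = {4}; δ(4,b) = {2,4,5}; δ(5,b) = {1,2,3,4}.
Union: {1,2,3,4,5}.
After b: {1,2,3,4,5}.
δ(1,b) = {1,2,3,4,5}; δ(2,b) = {1,2,3,4}; δ(3,b) = {4}; δ(4,b) = {2,4,5}; δ(5,b) = {1,2,3,4}.
Union: {1,2,3,4,5}.
After b: {1,2,3,4,5}.
δ(1,a) = {5}; δ(2,a) = {1,3,5}; δ(3,a) = {2,3,4}; δ(4,a) = {1,3,4,5}; δ(5,a) = {3}.
Union: {1,2,3,4,5}.
After a: {1,2,3,4,5}.

{1,2,3,4,5}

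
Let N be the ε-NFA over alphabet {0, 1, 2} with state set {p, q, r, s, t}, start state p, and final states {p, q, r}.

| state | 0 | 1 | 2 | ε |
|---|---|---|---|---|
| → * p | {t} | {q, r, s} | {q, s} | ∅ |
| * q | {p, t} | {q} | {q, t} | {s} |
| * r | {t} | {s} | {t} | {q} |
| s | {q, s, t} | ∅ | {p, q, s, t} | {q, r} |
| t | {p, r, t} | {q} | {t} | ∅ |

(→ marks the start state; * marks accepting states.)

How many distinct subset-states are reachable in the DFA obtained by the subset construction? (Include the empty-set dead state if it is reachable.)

4

Start state of the DFA: {p} (ε-closure of the NFA start).
{p} --0--> {t}  [new]
{p} --1--> {q, r, s}  [new]
{p} --2--> {q, r, s}  [seen]
{t} --0--> {p, q, r, s, t}  [new]
{t} --1--> {q, r, s}  [seen]
{t} --2--> {t}  [seen]
{q, r, s} --0--> {p, q, r, s, t}  [seen]
{q, r, s} --1--> {q, r, s}  [seen]
{q, r, s} --2--> {p, q, r, s, t}  [seen]
{p, q, r, s, t} --0--> {p, q, r, s, t}  [seen]
{p, q, r, s, t} --1--> {q, r, s}  [seen]
{p, q, r, s, t} --2--> {p, q, r, s, t}  [seen]
Reachable DFA states: {p}, {t}, {q, r, s}, {p, q, r, s, t}.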